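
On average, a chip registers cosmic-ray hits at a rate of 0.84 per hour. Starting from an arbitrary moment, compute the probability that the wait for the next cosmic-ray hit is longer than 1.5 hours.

0.2837

The wait for the next event is exponential with rate λ = 0.84 per hour.
P(T > 1.5) = e^(−λt) = e^(−0.84 × 1.5) = e^(−1.26) ≈ 0.2837.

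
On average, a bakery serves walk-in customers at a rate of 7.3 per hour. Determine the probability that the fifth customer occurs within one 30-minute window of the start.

0.3031

Over the interval, μ = 7.3 × 0.5 = 3.65 (a 30-minute window = 0.5 hours).
The fifth arrival falls in the interval iff at least 5 events occur there: P(S_5 ≤ t) = P(N ≥ 5) = 1 − P(N ≤ 4) ≈ 0.3031.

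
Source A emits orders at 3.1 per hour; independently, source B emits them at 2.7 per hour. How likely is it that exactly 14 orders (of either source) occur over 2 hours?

0.0840

Independent Poisson processes superpose: combined rate λ = 3.1 + 2.7 = 5.8 per hour.
Over the interval, μ = 5.8 × 2 = 11.6 (2 hours).
P(N = 14) = e^(−11.6) · 11.6^14/14! ≈ 0.0840.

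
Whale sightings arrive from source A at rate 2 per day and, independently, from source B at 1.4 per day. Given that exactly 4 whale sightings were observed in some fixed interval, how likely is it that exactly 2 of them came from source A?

0.3520

Given the total, each event is independently from source A with probability p = λ_A/(λ_A+λ_B) = 2/3.4 ≈ 0.5882.
So K ~ Binomial(4, 2/3.4): P(K = 2) = C(4,2) · (2/3.4)^2 · (1.4/3.4)^2 ≈ 0.3520.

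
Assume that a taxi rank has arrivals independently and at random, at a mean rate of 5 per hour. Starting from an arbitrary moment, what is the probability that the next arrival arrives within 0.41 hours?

0.8713

Inter-arrival times are exponential with rate λ = 5 per hour.
P(T ≤ 0.41) = 1 − e^(−λt) = 1 − e^(−5 × 0.41) = 1 − e^(−2.05) ≈ 0.8713.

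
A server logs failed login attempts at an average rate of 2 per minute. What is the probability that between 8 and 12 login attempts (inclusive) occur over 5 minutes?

Over the interval, μ = 2 × 5 = 10 (5 minutes).
P(8 ≤ N ≤ 12) = Σ_{j=8}^{12} e^(−10) · 10^j/j! ≈ 0.5713.

0.5713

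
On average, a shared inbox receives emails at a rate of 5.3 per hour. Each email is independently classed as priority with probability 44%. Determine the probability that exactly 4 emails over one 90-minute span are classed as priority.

0.1888

Thinning: the emails that are classed as priority themselves form a Poisson process with rate 0.44 × 5.3 = 2.332 per hour.
Over the interval, μ = 2.332 × 1.5 = 3.498 (a 90-minute span = 1.5 hours).
P(N = 4) = e^(−3.498) · 3.498^4/4! ≈ 0.1888.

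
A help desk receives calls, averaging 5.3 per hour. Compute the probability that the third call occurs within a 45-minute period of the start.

Over the interval, μ = 5.3 × 0.75 = 3.975 (a 45-minute period = 0.75 hours).
The third arrival falls in the interval iff at least 3 events occur there: P(S_3 ≤ t) = P(N ≥ 3) = 1 − P(N ≤ 2) ≈ 0.7582.

0.7582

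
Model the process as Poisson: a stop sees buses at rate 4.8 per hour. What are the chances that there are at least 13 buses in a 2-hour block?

Over the interval, μ = 4.8 × 2 = 9.6 (a 2-hour block = 2 hours).
P(N ≥ 13) = 1 − P(N ≤ 12) = 1 − Σ_{j=0}^{12} e^(−μ) μ^j/j! ≈ 0.1721.

0.1721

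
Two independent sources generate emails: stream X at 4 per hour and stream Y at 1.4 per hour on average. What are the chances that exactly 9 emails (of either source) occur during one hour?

Independent Poisson processes superpose: combined rate λ = 4 + 1.4 = 5.4 per hour.
So μ = 5.4.
P(N = 9) = e^(−5.4) · 5.4^9/9! ≈ 0.0486.

0.0486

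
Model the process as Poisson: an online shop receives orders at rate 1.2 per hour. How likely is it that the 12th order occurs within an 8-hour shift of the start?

0.2588

Over the interval, μ = 1.2 × 8 = 9.6 (an 8-hour shift = 8 hours).
The 12th arrival falls in the interval iff at least 12 events occur there: P(S_12 ≤ t) = P(N ≥ 12) = 1 − P(N ≤ 11) ≈ 0.2588.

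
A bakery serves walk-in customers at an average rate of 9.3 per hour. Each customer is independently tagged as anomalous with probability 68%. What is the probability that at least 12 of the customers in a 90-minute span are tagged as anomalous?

0.2465

Thinning: the customers that are tagged as anomalous themselves form a Poisson process with rate 0.68 × 9.3 = 6.324 per hour.
Over the interval, μ = 6.324 × 1.5 = 9.486 (a 90-minute span = 1.5 hours).
P(N ≥ 12) = 1 − P(N ≤ 11) ≈ 0.2465.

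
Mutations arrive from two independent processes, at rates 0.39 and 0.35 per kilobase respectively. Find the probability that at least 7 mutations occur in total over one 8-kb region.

0.3808

Independent Poisson processes superpose: combined rate λ = 0.39 + 0.35 = 0.74 per kilobase.
Over the interval, μ = 0.74 × 8 = 5.92 (an 8-kb region = 8 kilobases).
P(N ≥ 7) = 1 − P(N ≤ 6) ≈ 0.3808.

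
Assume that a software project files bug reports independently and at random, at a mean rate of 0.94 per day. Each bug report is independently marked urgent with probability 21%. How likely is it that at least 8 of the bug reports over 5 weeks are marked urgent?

0.3877

Thinning: the bug reports that are marked urgent themselves form a Poisson process with rate 0.21 × 0.94 = 0.1974 per day.
Over the interval, μ = 0.1974 × 35 = 6.909 (5 weeks = 35 days).
P(N ≥ 8) = 1 − P(N ≤ 7) ≈ 0.3877.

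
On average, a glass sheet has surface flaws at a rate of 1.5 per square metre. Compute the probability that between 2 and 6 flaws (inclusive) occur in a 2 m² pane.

Over the interval, μ = 1.5 × 2 = 3 (a 2 m² pane = 2 square metres).
P(2 ≤ N ≤ 6) = Σ_{j=2}^{6} e^(−3) · 3^j/j! ≈ 0.7673.

0.7673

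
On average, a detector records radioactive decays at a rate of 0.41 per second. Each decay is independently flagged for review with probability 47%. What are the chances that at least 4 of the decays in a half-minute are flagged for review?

Thinning: the decays that are flagged for review themselves form a Poisson process with rate 0.47 × 0.41 = 0.1927 per second.
Over the interval, μ = 0.1927 × 30 = 5.781 (a half-minute = 30 seconds).
P(N ≥ 4) = 1 − P(N ≤ 3) ≈ 0.8282.

0.8282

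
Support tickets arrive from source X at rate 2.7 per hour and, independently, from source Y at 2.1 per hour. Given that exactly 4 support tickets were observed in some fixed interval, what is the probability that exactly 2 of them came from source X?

Given the total, each event is independently from source X with probability p = λ_X/(λ_X+λ_Y) = 2.7/4.8 = 0.5625.
So K ~ Binomial(4, 2.7/4.8): P(K = 2) = C(4,2) · (2.7/4.8)^2 · (2.1/4.8)^2 ≈ 0.3634.

0.3634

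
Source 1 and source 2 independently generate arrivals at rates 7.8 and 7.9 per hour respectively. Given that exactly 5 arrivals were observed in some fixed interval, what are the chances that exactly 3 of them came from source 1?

0.3105

Given the total, each event is independently from source 1 with probability p = λ_1/(λ_1+λ_2) = 7.8/15.7 ≈ 0.4968.
So K ~ Binomial(5, 7.8/15.7): P(K = 3) = C(5,3) · (7.8/15.7)^3 · (7.9/15.7)^2 ≈ 0.3105.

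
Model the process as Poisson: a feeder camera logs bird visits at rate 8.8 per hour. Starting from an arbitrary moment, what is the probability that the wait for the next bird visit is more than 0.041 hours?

The wait for the next event is exponential with rate λ = 8.8 per hour.
P(T > 0.041) = e^(−λt) = e^(−8.8 × 0.041) = e^(−0.3608) ≈ 0.6971.

0.6971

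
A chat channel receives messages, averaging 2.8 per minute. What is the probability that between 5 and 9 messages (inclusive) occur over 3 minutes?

Over the interval, μ = 2.8 × 3 = 8.4 (3 minutes).
P(5 ≤ N ≤ 9) = Σ_{j=5}^{9} e^(−8.4) · 8.4^j/j! ≈ 0.5870.

0.5870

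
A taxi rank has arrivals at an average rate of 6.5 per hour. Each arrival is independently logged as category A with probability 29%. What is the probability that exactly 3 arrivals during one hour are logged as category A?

Thinning: the arrivals that are logged as category A themselves form a Poisson process with rate 0.29 × 6.5 = 1.885 per hour.
So μ = 1.885.
P(N = 3) = e^(−1.885) · 1.885^3/3! ≈ 0.1695.

0.1695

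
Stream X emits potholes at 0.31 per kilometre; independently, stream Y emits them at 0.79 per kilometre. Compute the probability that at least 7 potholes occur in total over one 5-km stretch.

0.3140

Independent Poisson processes superpose: combined rate λ = 0.31 + 0.79 = 1.1 per kilometre.
Over the interval, μ = 1.1 × 5 = 5.5 (a 5-km stretch = 5 kilometres).
P(N ≥ 7) = 1 − P(N ≤ 6) ≈ 0.3140.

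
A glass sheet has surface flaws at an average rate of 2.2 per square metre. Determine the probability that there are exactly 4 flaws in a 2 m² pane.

0.1917

Over the interval, μ = 2.2 × 2 = 4.4 (a 2 m² pane = 2 square metres).
P(N = 4) = e^(−μ) μ^4/4! = e^(−4.4) · 4.4^4/24 ≈ 0.1917.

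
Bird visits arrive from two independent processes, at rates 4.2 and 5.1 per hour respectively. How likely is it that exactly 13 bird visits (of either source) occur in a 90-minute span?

0.1064

Independent Poisson processes superpose: combined rate λ = 4.2 + 5.1 = 9.3 per hour.
Over the interval, μ = 9.3 × 1.5 = 13.95 (a 90-minute span = 1.5 hours).
P(N = 13) = e^(−13.95) · 13.95^13/13! ≈ 0.1064.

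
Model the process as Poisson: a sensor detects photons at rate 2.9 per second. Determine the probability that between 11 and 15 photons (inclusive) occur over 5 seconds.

Over the interval, μ = 2.9 × 5 = 14.5 (5 seconds).
P(11 ≤ N ≤ 15) = Σ_{j=11}^{15} e^(−14.5) · 14.5^j/j! ≈ 0.4743.

0.4743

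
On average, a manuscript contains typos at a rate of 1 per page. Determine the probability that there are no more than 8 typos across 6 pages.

Over the interval, μ = 1 × 6 = 6 (6 pages).
P(N ≤ 8) = Σ_{j=0}^{8} e^(−μ) μ^j/j! ≈ 0.8472.

0.8472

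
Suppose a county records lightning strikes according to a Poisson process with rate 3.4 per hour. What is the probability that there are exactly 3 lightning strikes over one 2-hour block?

0.0584

Over the interval, μ = 3.4 × 2 = 6.8 (a 2-hour block = 2 hours).
P(N = 3) = e^(−μ) μ^3/3! = e^(−6.8) · 6.8^3/6 ≈ 0.0584.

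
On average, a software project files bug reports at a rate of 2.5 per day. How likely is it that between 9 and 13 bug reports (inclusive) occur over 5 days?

0.5029

Over the interval, μ = 2.5 × 5 = 12.5 (5 days).
P(9 ≤ N ≤ 13) = Σ_{j=9}^{13} e^(−12.5) · 12.5^j/j! ≈ 0.5029.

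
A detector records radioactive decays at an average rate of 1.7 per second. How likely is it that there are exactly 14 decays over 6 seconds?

0.0563

Over the interval, μ = 1.7 × 6 = 10.2 (6 seconds).
P(N = 14) = e^(−μ) μ^14/14! = e^(−10.2) · 10.2^14/87178291200 ≈ 0.0563.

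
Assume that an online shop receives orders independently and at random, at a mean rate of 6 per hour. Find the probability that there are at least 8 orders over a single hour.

0.2560

With mean μ = 6 per hour,
P(N ≥ 8) = 1 − P(N ≤ 7) = 1 − Σ_{j=0}^{7} e^(−μ) μ^j/j! ≈ 0.2560.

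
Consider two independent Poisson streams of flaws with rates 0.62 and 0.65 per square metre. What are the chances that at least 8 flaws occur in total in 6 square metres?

0.4929

Independent Poisson processes superpose: combined rate λ = 0.62 + 0.65 = 1.27 per square metre.
Over the interval, μ = 1.27 × 6 = 7.62 (6 square metres).
P(N ≥ 8) = 1 − P(N ≤ 7) ≈ 0.4929.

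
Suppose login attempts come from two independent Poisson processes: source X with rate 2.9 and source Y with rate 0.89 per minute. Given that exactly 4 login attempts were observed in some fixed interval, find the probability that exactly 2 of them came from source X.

0.1937

Given the total, each event is independently from source X with probability p = λ_X/(λ_X+λ_Y) = 2.9/3.79 ≈ 0.7652.
So K ~ Binomial(4, 2.9/3.79): P(K = 2) = C(4,2) · (2.9/3.79)^2 · (0.89/3.79)^2 ≈ 0.1937.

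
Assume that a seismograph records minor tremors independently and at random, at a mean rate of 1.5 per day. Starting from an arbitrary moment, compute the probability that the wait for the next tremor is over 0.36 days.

0.5827

The wait for the next event is exponential with rate λ = 1.5 per day.
P(T > 0.36) = e^(−λt) = e^(−1.5 × 0.36) = e^(−0.54) ≈ 0.5827.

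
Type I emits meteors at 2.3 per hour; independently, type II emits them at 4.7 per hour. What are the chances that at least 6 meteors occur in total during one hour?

Independent Poisson processes superpose: combined rate λ = 2.3 + 4.7 = 7 per hour.
So μ = 7.
P(N ≥ 6) = 1 − P(N ≤ 5) ≈ 0.6993.

0.6993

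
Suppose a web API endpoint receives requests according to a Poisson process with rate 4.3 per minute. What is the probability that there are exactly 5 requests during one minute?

With mean μ = 4.3 per minute,
P(N = 5) = e^(−μ) μ^5/5! = e^(−4.3) · 4.3^5/120 ≈ 0.1662.

0.1662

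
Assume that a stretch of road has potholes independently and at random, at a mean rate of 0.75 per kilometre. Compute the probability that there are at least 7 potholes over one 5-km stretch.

0.0863

Over the interval, μ = 0.75 × 5 = 3.75 (a 5-km stretch = 5 kilometres).
P(N ≥ 7) = 1 − P(N ≤ 6) = 1 − Σ_{j=0}^{6} e^(−μ) μ^j/j! ≈ 0.0863.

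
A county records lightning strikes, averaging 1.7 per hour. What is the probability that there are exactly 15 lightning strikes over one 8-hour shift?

0.0955

Over the interval, μ = 1.7 × 8 = 13.6 (an 8-hour shift = 8 hours).
P(N = 15) = e^(−μ) μ^15/15! = e^(−13.6) · 13.6^15/1307674368000 ≈ 0.0955.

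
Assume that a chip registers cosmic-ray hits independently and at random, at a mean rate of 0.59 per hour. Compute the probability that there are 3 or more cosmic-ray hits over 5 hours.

Over the interval, μ = 0.59 × 5 = 2.95 (5 hours).
P(N ≥ 3) = 1 − P(N ≤ 2) = 1 − Σ_{j=0}^{2} e^(−μ) μ^j/j! ≈ 0.5655.

0.5655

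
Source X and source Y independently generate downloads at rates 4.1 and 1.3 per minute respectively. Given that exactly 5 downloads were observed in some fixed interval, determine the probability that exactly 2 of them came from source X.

Given the total, each event is independently from source X with probability p = λ_X/(λ_X+λ_Y) = 4.1/5.4 ≈ 0.7593.
So K ~ Binomial(5, 4.1/5.4): P(K = 2) = C(5,2) · (4.1/5.4)^2 · (1.3/5.4)^3 ≈ 0.0804.

0.0804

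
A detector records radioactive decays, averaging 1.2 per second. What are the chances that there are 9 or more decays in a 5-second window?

0.1528

Over the interval, μ = 1.2 × 5 = 6 (a 5-second window = 5 seconds).
P(N ≥ 9) = 1 − P(N ≤ 8) = 1 − Σ_{j=0}^{8} e^(−μ) μ^j/j! ≈ 0.1528.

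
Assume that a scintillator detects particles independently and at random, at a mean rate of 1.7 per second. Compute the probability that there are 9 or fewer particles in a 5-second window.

Over the interval, μ = 1.7 × 5 = 8.5 (a 5-second window = 5 seconds).
P(N ≤ 9) = Σ_{j=0}^{9} e^(−μ) μ^j/j! ≈ 0.6530.

0.6530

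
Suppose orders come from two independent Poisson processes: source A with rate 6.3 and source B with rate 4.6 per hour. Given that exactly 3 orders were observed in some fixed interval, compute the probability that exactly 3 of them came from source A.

0.1931

Given the total, each event is independently from source A with probability p = λ_A/(λ_A+λ_B) = 6.3/10.9 ≈ 0.5780.
So K ~ Binomial(3, 6.3/10.9): P(K = 3) = C(3,3) · (6.3/10.9)^3 · (4.6/10.9)^0 ≈ 0.1931.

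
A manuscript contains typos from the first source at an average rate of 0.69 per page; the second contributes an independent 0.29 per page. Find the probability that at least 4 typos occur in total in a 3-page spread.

0.3393

Independent Poisson processes superpose: combined rate λ = 0.69 + 0.29 = 0.98 per page.
Over the interval, μ = 0.98 × 3 = 2.94 (a 3-page spread = 3 pages).
P(N ≥ 4) = 1 − P(N ≤ 3) ≈ 0.3393.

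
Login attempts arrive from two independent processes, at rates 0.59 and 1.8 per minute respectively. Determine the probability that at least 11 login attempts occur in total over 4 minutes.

Independent Poisson processes superpose: combined rate λ = 0.59 + 1.8 = 2.39 per minute.
Over the interval, μ = 2.39 × 4 = 9.56 (4 minutes).
P(N ≥ 11) = 1 − P(N ≤ 10) ≈ 0.3621.

0.3621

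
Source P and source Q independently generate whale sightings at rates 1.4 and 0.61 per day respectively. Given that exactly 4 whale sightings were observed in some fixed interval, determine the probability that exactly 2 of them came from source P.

Given the total, each event is independently from source P with probability p = λ_P/(λ_P+λ_Q) = 1.4/2.01 ≈ 0.6965.
So K ~ Binomial(4, 1.4/2.01): P(K = 2) = C(4,2) · (1.4/2.01)^2 · (0.61/2.01)^2 ≈ 0.2681.

0.2681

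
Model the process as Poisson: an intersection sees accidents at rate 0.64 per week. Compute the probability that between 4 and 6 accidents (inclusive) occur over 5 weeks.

0.3529

Over the interval, μ = 0.64 × 5 = 3.2 (5 weeks).
P(4 ≤ N ≤ 6) = Σ_{j=4}^{6} e^(−3.2) · 3.2^j/j! ≈ 0.3529.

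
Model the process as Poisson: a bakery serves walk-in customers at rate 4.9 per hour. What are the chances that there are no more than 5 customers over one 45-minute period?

0.8336

Over the interval, μ = 4.9 × 0.75 = 3.675 (a 45-minute period = 0.75 hours).
P(N ≤ 5) = Σ_{j=0}^{5} e^(−μ) μ^j/j! ≈ 0.8336.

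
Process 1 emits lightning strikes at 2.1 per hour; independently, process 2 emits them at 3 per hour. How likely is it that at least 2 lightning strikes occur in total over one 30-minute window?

Independent Poisson processes superpose: combined rate λ = 2.1 + 3 = 5.1 per hour.
Over the interval, μ = 5.1 × 0.5 = 2.55 (a 30-minute window = 0.5 hours).
P(N ≥ 2) = 1 − P(N ≤ 1) ≈ 0.7228.

0.7228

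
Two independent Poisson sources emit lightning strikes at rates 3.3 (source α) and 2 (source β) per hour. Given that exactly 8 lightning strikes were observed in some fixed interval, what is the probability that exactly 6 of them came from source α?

Given the total, each event is independently from source α with probability p = λ_α/(λ_α+λ_β) = 3.3/5.3 ≈ 0.6226.
So K ~ Binomial(8, 3.3/5.3): P(K = 6) = C(8,6) · (3.3/5.3)^6 · (2/5.3)^2 ≈ 0.2323.

0.2323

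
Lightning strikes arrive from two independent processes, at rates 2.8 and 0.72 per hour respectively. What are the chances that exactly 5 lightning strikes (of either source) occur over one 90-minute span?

0.1741

Independent Poisson processes superpose: combined rate λ = 2.8 + 0.72 = 3.52 per hour.
Over the interval, μ = 3.52 × 1.5 = 5.28 (a 90-minute span = 1.5 hours).
P(N = 5) = e^(−5.28) · 5.28^5/5! ≈ 0.1741.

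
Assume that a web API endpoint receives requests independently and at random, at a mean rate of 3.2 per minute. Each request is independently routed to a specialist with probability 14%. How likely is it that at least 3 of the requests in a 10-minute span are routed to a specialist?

Thinning: the requests that are routed to a specialist themselves form a Poisson process with rate 0.14 × 3.2 = 0.448 per minute.
Over the interval, μ = 0.448 × 10 = 4.48 (a 10-minute span = 10 minutes).
P(N ≥ 3) = 1 − P(N ≤ 2) ≈ 0.8242.

0.8242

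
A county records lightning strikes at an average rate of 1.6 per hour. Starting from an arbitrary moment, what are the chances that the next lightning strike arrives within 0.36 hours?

0.4379

Inter-arrival times are exponential with rate λ = 1.6 per hour.
P(T ≤ 0.36) = 1 − e^(−λt) = 1 − e^(−1.6 × 0.36) = 1 − e^(−0.576) ≈ 0.4379.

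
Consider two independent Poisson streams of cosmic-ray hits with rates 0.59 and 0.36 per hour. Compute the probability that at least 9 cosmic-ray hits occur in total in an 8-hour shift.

0.3518

Independent Poisson processes superpose: combined rate λ = 0.59 + 0.36 = 0.95 per hour.
Over the interval, μ = 0.95 × 8 = 7.6 (an 8-hour shift = 8 hours).
P(N ≥ 9) = 1 − P(N ≤ 8) ≈ 0.3518.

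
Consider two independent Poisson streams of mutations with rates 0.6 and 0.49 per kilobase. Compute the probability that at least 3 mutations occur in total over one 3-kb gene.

0.6345

Independent Poisson processes superpose: combined rate λ = 0.6 + 0.49 = 1.09 per kilobase.
Over the interval, μ = 1.09 × 3 = 3.27 (a 3-kb gene = 3 kilobases).
P(N ≥ 3) = 1 − P(N ≤ 2) ≈ 0.6345.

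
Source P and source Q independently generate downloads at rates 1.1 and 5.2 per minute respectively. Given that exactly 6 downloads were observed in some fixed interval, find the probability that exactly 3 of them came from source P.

0.0599

Given the total, each event is independently from source P with probability p = λ_P/(λ_P+λ_Q) = 1.1/6.3 ≈ 0.1746.
So K ~ Binomial(6, 1.1/6.3): P(K = 3) = C(6,3) · (1.1/6.3)^3 · (5.2/6.3)^3 ≈ 0.0599.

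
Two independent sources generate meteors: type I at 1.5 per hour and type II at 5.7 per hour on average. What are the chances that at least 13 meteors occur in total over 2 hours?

0.6797

Independent Poisson processes superpose: combined rate λ = 1.5 + 5.7 = 7.2 per hour.
Over the interval, μ = 7.2 × 2 = 14.4 (2 hours).
P(N ≥ 13) = 1 − P(N ≤ 12) ≈ 0.6797.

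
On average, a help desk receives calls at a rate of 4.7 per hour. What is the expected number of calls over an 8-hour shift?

E[N] = λt = 4.7 × 8 = 37.6 (an 8-hour shift = 8 hours).

37.6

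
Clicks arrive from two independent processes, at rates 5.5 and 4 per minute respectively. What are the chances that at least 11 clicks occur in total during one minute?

Independent Poisson processes superpose: combined rate λ = 5.5 + 4 = 9.5 per minute.
So μ = 9.5.
P(N ≥ 11) = 1 − P(N ≤ 10) ≈ 0.3547.

0.3547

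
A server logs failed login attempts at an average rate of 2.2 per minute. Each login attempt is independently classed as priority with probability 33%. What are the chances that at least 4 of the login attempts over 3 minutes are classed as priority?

0.1763

Thinning: the login attempts that are classed as priority themselves form a Poisson process with rate 0.33 × 2.2 = 0.726 per minute.
Over the interval, μ = 0.726 × 3 = 2.178 (3 minutes).
P(N ≥ 4) = 1 − P(N ≤ 3) ≈ 0.1763.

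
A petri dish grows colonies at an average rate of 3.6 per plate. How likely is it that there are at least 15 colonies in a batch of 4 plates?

0.4719

Over the interval, μ = 3.6 × 4 = 14.4 (a batch of 4 plates = 4 plates).
P(N ≥ 15) = 1 − P(N ≤ 14) = 1 − Σ_{j=0}^{14} e^(−μ) μ^j/j! ≈ 0.4719.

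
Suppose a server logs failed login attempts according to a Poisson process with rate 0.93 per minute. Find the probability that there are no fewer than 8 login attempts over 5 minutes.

Over the interval, μ = 0.93 × 5 = 4.65 (5 minutes).
P(N ≥ 8) = 1 − P(N ≤ 7) = 1 − Σ_{j=0}^{7} e^(−μ) μ^j/j! ≈ 0.0995.

0.0995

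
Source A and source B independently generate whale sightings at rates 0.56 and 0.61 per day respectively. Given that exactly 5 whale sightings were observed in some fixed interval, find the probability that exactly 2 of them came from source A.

0.3247

Given the total, each event is independently from source A with probability p = λ_A/(λ_A+λ_B) = 0.56/1.17 ≈ 0.4786.
So K ~ Binomial(5, 0.56/1.17): P(K = 2) = C(5,2) · (0.56/1.17)^2 · (0.61/1.17)^3 ≈ 0.3247.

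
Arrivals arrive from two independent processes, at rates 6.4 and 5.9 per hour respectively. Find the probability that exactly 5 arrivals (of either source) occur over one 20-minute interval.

Independent Poisson processes superpose: combined rate λ = 6.4 + 5.9 = 12.3 per hour.
Over the interval, μ = 12.3 × 1/3 = 4.1 (a 20-minute interval = 1/3 hours).
P(N = 5) = e^(−4.1) · 4.1^5/5! ≈ 0.1600.

0.1600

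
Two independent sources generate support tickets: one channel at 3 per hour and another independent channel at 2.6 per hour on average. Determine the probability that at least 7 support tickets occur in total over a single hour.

0.3297

Independent Poisson processes superpose: combined rate λ = 3 + 2.6 = 5.6 per hour.
So μ = 5.6.
P(N ≥ 7) = 1 − P(N ≤ 6) ≈ 0.3297.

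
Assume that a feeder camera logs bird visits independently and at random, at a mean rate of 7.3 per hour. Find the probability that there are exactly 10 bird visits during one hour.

With mean μ = 7.3 per hour,
P(N = 10) = e^(−μ) μ^10/10! = e^(−7.3) · 7.3^10/3628800 ≈ 0.0800.

0.0800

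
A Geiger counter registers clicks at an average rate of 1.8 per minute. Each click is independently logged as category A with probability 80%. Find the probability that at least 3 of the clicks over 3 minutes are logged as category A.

0.8051

Thinning: the clicks that are logged as category A themselves form a Poisson process with rate 0.8 × 1.8 = 1.44 per minute.
Over the interval, μ = 1.44 × 3 = 4.32 (3 minutes).
P(N ≥ 3) = 1 − P(N ≤ 2) ≈ 0.8051.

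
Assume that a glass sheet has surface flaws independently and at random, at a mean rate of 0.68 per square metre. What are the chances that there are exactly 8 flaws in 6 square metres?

Over the interval, μ = 0.68 × 6 = 4.08 (6 square metres).
P(N = 8) = e^(−μ) μ^8/8! = e^(−4.08) · 4.08^8/40320 ≈ 0.0322.

0.0322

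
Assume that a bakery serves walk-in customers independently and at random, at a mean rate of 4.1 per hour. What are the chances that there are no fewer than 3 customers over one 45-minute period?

Over the interval, μ = 4.1 × 0.75 = 3.075 (a 45-minute period = 0.75 hours).
P(N ≥ 3) = 1 − P(N ≤ 2) = 1 − Σ_{j=0}^{2} e^(−μ) μ^j/j! ≈ 0.5934.

0.5934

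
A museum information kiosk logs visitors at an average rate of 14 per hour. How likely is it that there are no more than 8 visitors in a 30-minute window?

Over the interval, μ = 14 × 0.5 = 7 (a 30-minute window = 0.5 hours).
P(N ≤ 8) = Σ_{j=0}^{8} e^(−μ) μ^j/j! ≈ 0.7291.

0.7291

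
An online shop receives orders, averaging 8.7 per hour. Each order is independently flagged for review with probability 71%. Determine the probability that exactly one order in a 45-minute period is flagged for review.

0.0451

Thinning: the orders that are flagged for review themselves form a Poisson process with rate 0.71 × 8.7 = 6.177 per hour.
Over the interval, μ = 6.177 × 0.75 = 4.63275 (a 45-minute period = 0.75 hours).
P(N = 1) = e^(−4.63275) · 4.63275^1/1! ≈ 0.0451.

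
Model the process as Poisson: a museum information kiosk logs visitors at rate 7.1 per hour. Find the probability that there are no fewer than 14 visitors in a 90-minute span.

Over the interval, μ = 7.1 × 1.5 = 10.65 (a 90-minute span = 1.5 hours).
P(N ≥ 14) = 1 − P(N ≤ 13) = 1 − Σ_{j=0}^{13} e^(−μ) μ^j/j! ≈ 0.1874.

0.1874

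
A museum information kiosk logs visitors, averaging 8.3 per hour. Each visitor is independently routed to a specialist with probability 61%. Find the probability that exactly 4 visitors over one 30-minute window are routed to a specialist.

0.1361

Thinning: the visitors that are routed to a specialist themselves form a Poisson process with rate 0.61 × 8.3 = 5.063 per hour.
Over the interval, μ = 5.063 × 0.5 = 2.5315 (a 30-minute window = 0.5 hours).
P(N = 4) = e^(−2.5315) · 2.5315^4/4! ≈ 0.1361.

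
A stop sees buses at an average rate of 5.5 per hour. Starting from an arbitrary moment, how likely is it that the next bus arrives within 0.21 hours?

Inter-arrival times are exponential with rate λ = 5.5 per hour.
P(T ≤ 0.21) = 1 − e^(−λt) = 1 − e^(−5.5 × 0.21) = 1 − e^(−1.155) ≈ 0.6849.

0.6849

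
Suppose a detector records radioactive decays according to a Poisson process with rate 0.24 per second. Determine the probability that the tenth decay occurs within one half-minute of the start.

Over the interval, μ = 0.24 × 30 = 7.2 (a half-minute = 30 seconds).
The tenth arrival falls in the interval iff at least 10 events occur there: P(S_10 ≤ t) = P(N ≥ 10) = 1 − P(N ≤ 9) ≈ 0.1904.

0.1904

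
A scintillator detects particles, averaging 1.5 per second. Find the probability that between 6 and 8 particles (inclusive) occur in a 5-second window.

0.4205

Over the interval, μ = 1.5 × 5 = 7.5 (a 5-second window = 5 seconds).
P(6 ≤ N ≤ 8) = Σ_{j=6}^{8} e^(−7.5) · 7.5^j/j! ≈ 0.4205.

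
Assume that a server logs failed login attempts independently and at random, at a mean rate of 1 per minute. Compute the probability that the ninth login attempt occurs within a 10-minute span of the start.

Over the interval, μ = 1 × 10 = 10 (a 10-minute span = 10 minutes).
The ninth arrival falls in the interval iff at least 9 events occur there: P(S_9 ≤ t) = P(N ≥ 9) = 1 − P(N ≤ 8) ≈ 0.6672.

0.6672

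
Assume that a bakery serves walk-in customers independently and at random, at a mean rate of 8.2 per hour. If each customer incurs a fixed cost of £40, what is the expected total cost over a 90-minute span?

£492

E[N] = 8.2 × 1.5 = 12.3 (a 90-minute span = 1.5 hours); E[cost] = 12.3 × £40 = £492.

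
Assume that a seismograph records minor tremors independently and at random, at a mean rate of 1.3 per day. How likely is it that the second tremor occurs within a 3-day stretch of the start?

0.9008

Over the interval, μ = 1.3 × 3 = 3.9 (a 3-day stretch = 3 days).
The second arrival falls in the interval iff at least 2 events occur there: P(S_2 ≤ t) = P(N ≥ 2) = 1 − P(N ≤ 1) ≈ 0.9008.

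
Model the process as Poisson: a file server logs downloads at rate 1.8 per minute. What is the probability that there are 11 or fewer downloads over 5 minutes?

0.8030

Over the interval, μ = 1.8 × 5 = 9 (5 minutes).
P(N ≤ 11) = Σ_{j=0}^{11} e^(−μ) μ^j/j! ≈ 0.8030.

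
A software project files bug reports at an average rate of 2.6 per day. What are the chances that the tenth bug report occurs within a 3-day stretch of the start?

0.2589

Over the interval, μ = 2.6 × 3 = 7.8 (a 3-day stretch = 3 days).
The tenth arrival falls in the interval iff at least 10 events occur there: P(S_10 ≤ t) = P(N ≥ 10) = 1 − P(N ≤ 9) ≈ 0.2589.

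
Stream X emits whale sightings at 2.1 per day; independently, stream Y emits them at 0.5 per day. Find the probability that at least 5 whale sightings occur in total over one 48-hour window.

Independent Poisson processes superpose: combined rate λ = 2.1 + 0.5 = 2.6 per day.
Over the interval, μ = 2.6 × 2 = 5.2 (a 48-hour window = 2 days).
P(N ≥ 5) = 1 − P(N ≤ 4) ≈ 0.5939.

0.5939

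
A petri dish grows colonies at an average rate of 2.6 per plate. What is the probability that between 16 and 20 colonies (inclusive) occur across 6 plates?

Over the interval, μ = 2.6 × 6 = 15.6 (6 plates).
P(16 ≤ N ≤ 20) = Σ_{j=16}^{20} e^(−15.6) · 15.6^j/j! ≈ 0.3825.

0.3825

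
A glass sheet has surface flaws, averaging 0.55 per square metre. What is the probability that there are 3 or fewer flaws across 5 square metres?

0.7030

Over the interval, μ = 0.55 × 5 = 2.75 (5 square metres).
P(N ≤ 3) = Σ_{j=0}^{3} e^(−μ) μ^j/j! ≈ 0.7030.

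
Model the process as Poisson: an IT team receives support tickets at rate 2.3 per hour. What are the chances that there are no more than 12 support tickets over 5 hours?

Over the interval, μ = 2.3 × 5 = 11.5 (5 hours).
P(N ≤ 12) = Σ_{j=0}^{12} e^(−μ) μ^j/j! ≈ 0.6329.

0.6329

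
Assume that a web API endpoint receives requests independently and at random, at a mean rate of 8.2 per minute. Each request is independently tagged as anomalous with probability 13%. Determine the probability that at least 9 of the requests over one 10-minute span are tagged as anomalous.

0.7364

Thinning: the requests that are tagged as anomalous themselves form a Poisson process with rate 0.13 × 8.2 = 1.066 per minute.
Over the interval, μ = 1.066 × 10 = 10.66 (a 10-minute span = 10 minutes).
P(N ≥ 9) = 1 − P(N ≤ 8) ≈ 0.7364.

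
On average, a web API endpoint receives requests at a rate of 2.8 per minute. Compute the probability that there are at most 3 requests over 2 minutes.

0.1906

Over the interval, μ = 2.8 × 2 = 5.6 (2 minutes).
P(N ≤ 3) = Σ_{j=0}^{3} e^(−μ) μ^j/j! ≈ 0.1906.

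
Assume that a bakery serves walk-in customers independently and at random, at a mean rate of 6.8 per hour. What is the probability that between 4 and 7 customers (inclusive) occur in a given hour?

With mean μ = 6.8 per hour,
P(4 ≤ N ≤ 7) = Σ_{j=4}^{7} e^(−6.8) · 6.8^j/j! ≈ 0.5357.

0.5357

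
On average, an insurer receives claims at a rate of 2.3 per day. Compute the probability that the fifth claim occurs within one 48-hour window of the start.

0.4868

Over the interval, μ = 2.3 × 2 = 4.6 (a 48-hour window = 2 days).
The fifth arrival falls in the interval iff at least 5 events occur there: P(S_5 ≤ t) = P(N ≥ 5) = 1 − P(N ≤ 4) ≈ 0.4868.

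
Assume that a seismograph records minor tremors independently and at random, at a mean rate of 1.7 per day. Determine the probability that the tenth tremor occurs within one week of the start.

Over the interval, μ = 1.7 × 7 = 11.9 (a week = 7 days).
The tenth arrival falls in the interval iff at least 10 events occur there: P(S_10 ≤ t) = P(N ≥ 10) = 1 − P(N ≤ 9) ≈ 0.7488.

0.7488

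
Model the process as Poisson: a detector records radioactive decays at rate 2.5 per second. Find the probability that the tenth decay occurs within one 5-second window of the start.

Over the interval, μ = 2.5 × 5 = 12.5 (a 5-second window = 5 seconds).
The tenth arrival falls in the interval iff at least 10 events occur there: P(S_10 ≤ t) = P(N ≥ 10) = 1 − P(N ≤ 9) ≈ 0.7986.

0.7986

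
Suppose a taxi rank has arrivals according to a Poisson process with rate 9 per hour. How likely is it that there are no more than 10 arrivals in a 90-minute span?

0.2112

Over the interval, μ = 9 × 1.5 = 13.5 (a 90-minute span = 1.5 hours).
P(N ≤ 10) = Σ_{j=0}^{10} e^(−μ) μ^j/j! ≈ 0.2112.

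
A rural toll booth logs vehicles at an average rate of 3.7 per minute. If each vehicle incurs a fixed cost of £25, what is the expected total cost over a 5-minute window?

£462.5

E[N] = 3.7 × 5 = 18.5 (a 5-minute window = 5 minutes); E[cost] = 18.5 × £25 = £462.5.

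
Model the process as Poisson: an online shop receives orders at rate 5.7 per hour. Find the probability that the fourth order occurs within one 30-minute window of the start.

Over the interval, μ = 5.7 × 0.5 = 2.85 (a 30-minute window = 0.5 hours).
The fourth arrival falls in the interval iff at least 4 events occur there: P(S_4 ≤ t) = P(N ≥ 4) = 1 − P(N ≤ 3) ≈ 0.3192.

0.3192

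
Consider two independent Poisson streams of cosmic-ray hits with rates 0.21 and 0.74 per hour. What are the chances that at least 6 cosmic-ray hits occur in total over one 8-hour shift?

Independent Poisson processes superpose: combined rate λ = 0.21 + 0.74 = 0.95 per hour.
Over the interval, μ = 0.95 × 8 = 7.6 (an 8-hour shift = 8 hours).
P(N ≥ 6) = 1 − P(N ≤ 5) ≈ 0.7693.

0.7693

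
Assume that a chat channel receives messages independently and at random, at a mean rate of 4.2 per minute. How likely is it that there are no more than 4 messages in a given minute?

0.5898

With mean μ = 4.2 per minute,
P(N ≤ 4) = Σ_{j=0}^{4} e^(−μ) μ^j/j! ≈ 0.5898.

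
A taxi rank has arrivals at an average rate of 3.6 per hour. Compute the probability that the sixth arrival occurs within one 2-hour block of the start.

Over the interval, μ = 3.6 × 2 = 7.2 (a 2-hour block = 2 hours).
The sixth arrival falls in the interval iff at least 6 events occur there: P(S_6 ≤ t) = P(N ≥ 6) = 1 − P(N ≤ 5) ≈ 0.7241.

0.7241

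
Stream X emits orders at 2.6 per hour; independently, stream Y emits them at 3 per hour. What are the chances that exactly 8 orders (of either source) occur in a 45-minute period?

0.0360

Independent Poisson processes superpose: combined rate λ = 2.6 + 3 = 5.6 per hour.
Over the interval, μ = 5.6 × 0.75 = 4.2 (a 45-minute period = 0.75 hours).
P(N = 8) = e^(−4.2) · 4.2^8/8! ≈ 0.0360.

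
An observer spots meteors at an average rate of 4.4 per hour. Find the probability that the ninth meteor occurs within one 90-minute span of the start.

0.2204

Over the interval, μ = 4.4 × 1.5 = 6.6 (a 90-minute span = 1.5 hours).
The ninth arrival falls in the interval iff at least 9 events occur there: P(S_9 ≤ t) = P(N ≥ 9) = 1 − P(N ≤ 8) ≈ 0.2204.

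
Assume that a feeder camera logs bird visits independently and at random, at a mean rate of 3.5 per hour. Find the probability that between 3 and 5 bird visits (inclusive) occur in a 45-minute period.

0.4369

Over the interval, μ = 3.5 × 0.75 = 2.625 (a 45-minute period = 0.75 hours).
P(3 ≤ N ≤ 5) = Σ_{j=3}^{5} e^(−2.625) · 2.625^j/j! ≈ 0.4369.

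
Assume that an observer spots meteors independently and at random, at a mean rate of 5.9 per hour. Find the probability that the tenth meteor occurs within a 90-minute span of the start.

Over the interval, μ = 5.9 × 1.5 = 8.85 (a 90-minute span = 1.5 hours).
The tenth arrival falls in the interval iff at least 10 events occur there: P(S_10 ≤ t) = P(N ≥ 10) = 1 − P(N ≤ 9) ≈ 0.3928.

0.3928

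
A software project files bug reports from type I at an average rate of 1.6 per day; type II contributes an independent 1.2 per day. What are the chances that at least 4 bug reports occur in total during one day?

0.3081

Independent Poisson processes superpose: combined rate λ = 1.6 + 1.2 = 2.8 per day.
So μ = 2.8.
P(N ≥ 4) = 1 − P(N ≤ 3) ≈ 0.3081.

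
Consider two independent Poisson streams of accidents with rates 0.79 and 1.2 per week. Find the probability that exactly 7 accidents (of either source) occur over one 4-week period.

Independent Poisson processes superpose: combined rate λ = 0.79 + 1.2 = 1.99 per week.
Over the interval, μ = 1.99 × 4 = 7.96 (a 4-week period = 4 weeks).
P(N = 7) = e^(−7.96) · 7.96^7/7! ≈ 0.1403.

0.1403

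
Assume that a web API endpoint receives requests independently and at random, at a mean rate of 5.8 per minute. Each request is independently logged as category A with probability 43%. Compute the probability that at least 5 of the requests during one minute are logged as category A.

Thinning: the requests that are logged as category A themselves form a Poisson process with rate 0.43 × 5.8 = 2.494 per minute.
So μ = 2.494.
P(N ≥ 5) = 1 − P(N ≤ 4) ≈ 0.1080.

0.1080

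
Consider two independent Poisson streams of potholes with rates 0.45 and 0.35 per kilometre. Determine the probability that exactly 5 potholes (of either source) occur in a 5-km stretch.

0.1563

Independent Poisson processes superpose: combined rate λ = 0.45 + 0.35 = 0.8 per kilometre.
Over the interval, μ = 0.8 × 5 = 4 (a 5-km stretch = 5 kilometres).
P(N = 5) = e^(−4) · 4^5/5! ≈ 0.1563.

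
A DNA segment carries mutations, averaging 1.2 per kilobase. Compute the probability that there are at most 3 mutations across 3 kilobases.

0.5152

Over the interval, μ = 1.2 × 3 = 3.6 (3 kilobases).
P(N ≤ 3) = Σ_{j=0}^{3} e^(−μ) μ^j/j! ≈ 0.5152.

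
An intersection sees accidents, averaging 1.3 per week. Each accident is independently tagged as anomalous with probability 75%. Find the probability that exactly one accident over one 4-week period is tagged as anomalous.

0.0789

Thinning: the accidents that are tagged as anomalous themselves form a Poisson process with rate 0.75 × 1.3 = 0.975 per week.
Over the interval, μ = 0.975 × 4 = 3.9 (a 4-week period = 4 weeks).
P(N = 1) = e^(−3.9) · 3.9^1/1! ≈ 0.0789.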